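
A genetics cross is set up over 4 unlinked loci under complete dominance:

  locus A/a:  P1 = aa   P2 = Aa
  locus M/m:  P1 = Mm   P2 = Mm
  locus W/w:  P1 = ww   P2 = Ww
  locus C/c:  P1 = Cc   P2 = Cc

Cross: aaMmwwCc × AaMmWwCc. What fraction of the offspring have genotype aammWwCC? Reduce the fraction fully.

P(aammWwCC) = 1/64

aaMmwwCc gametes: aMwC×4, aMwc×4, amwC×4, amwc×4
AaMmWwCc gametes: AMWC×1, AMWc×1, AMwC×1, AMwc×1, AmWC×1, AmWc×1, AmwC×1, Amwc×1, aMWC×1, aMWc×1, aMwC×1, aMwc×1, amWC×1, amWc×1, amwC×1, amwc×1
aaMmwwCc×AaMmWwCc grid (16·16=256): AaMMWwCC=4 AaMMWwCc=8 AaMMWwcc=4 AaMMwwCC=4 AaMMwwCc=8 AaMMwwcc=4 AaMmWwCC=8 AaMmWwCc=16 AaMmWwcc=8 AaMmwwCC=8 AaMmwwCc=16 AaMmwwcc=8 AammWwCC=4 AammWwCc=8 AammWwcc=4 AammwwCC=4 AammwwCc=8 Aammwwcc=4 aaMMWwCC=4 aaMMWwCc=8 aaMMWwcc=4 aaMMwwCC=4 aaMMwwCc=8 aaMMwwcc=4 aaMmWwCC=8 aaMmWwCc=16 aaMmWwcc=8 aaMmwwCC=8 aaMmwwCc=16 aaMmwwcc=8 aammWwCC=4 aammWwCc=8 aammWwcc=4 aammwwCC=4 aammwwCc=8 aammwwcc=4
aammWwCC hits 4/256; gcd=4; 4÷4/256÷4 = 1/64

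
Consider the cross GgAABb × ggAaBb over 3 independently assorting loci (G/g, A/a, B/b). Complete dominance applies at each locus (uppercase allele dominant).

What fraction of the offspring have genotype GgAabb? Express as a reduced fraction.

GgAABb gametes: GAB×2, GAb×2, gAB×2, gAb×2
ggAaBb gametes: gAB×2, gAb×2, gaB×2, gab×2
GgAABb×ggAaBb grid (8·8=64): GgAABB=4 GgAABb=8 GgAAbb=4 GgAaBB=4 GgAaBb=8 GgAabb=4 ggAABB=4 ggAABb=8 ggAAbb=4 ggAaBB=4 ggAaBb=8 ggAabb=4
GgAabb hits 4/64; gcd=4; 4÷4/64÷4 = 1/16

P(GgAabb) = 1/16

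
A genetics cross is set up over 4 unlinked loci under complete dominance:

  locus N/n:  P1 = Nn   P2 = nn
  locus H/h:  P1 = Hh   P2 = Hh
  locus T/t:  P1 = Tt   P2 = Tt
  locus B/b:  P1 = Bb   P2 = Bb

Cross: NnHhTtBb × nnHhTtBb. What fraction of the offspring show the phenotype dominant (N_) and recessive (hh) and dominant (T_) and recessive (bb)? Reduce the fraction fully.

P(N_ hh T_ bb) = 3/128

NnHhTtBb gametes: NHTB×1, NHTb×1, NHtB×1, NHtb×1, NhTB×1, NhTb×1, NhtB×1, Nhtb×1, nHTB×1, nHTb×1, nHtB×1, nHtb×1, nhTB×1, nhTb×1, nhtB×1, nhtb×1
nnHhTtBb gametes: nHTB×2, nHTb×2, nHtB×2, nHtb×2, nhTB×2, nhTb×2, nhtB×2, nhtb×2
NnHhTtBb×nnHhTtBb grid (16·16=256): NnHHTTBB=2 NnHHTTBb=4 NnHHTTbb=2 NnHHTtBB=4 NnHHTtBb=8 NnHHTtbb=4 NnHHttBB=2 NnHHttBb=4 NnHHttbb=2 NnHhTTBB=4 NnHhTTBb=8 NnHhTTbb=4 NnHhTtBB=8 NnHhTtBb=16 NnHhTtbb=8 NnHhttBB=4 NnHhttBb=8 NnHhttbb=4 NnhhTTBB=2 NnhhTTBb=4 NnhhTTbb=2 NnhhTtBB=4 NnhhTtBb=8 NnhhTtbb=4 NnhhttBB=2 NnhhttBb=4 Nnhhttbb=2 nnHHTTBB=2 nnHHTTBb=4 nnHHTTbb=2 nnHHTtBB=4 nnHHTtBb=8 nnHHTtbb=4 nnHHttBB=2 nnHHttBb=4 nnHHttbb=2 nnHhTTBB=4 nnHhTTBb=8 nnHhTTbb=4 nnHhTtBB=8 nnHhTtBb=16 nnHhTtbb=8 nnHhttBB=4 nnHhttBb=8 nnHhttbb=4 nnhhTTBB=2 nnhhTTBb=4 nnhhTTbb=2 nnhhTtBB=4 nnhhTtBb=8 nnhhTtbb=4 nnhhttBB=2 nnhhttBb=4 nnhhttbb=2
N_ hh T_ bb hits 6/256; gcd=2; 6÷2/256÷2 = 3/128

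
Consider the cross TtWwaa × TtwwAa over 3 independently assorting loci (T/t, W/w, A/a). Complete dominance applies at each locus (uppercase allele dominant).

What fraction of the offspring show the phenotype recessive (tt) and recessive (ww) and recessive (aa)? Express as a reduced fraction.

TtWwaa gametes: TWa×2, Twa×2, tWa×2, twa×2
TtwwAa gametes: TwA×2, Twa×2, twA×2, twa×2
TtWwaa×TtwwAa grid (8·8=64): TTWwAa=4 TTWwaa=4 TTwwAa=4 TTwwaa=4 TtWwAa=8 TtWwaa=8 TtwwAa=8 Ttwwaa=8 ttWwAa=4 ttWwaa=4 ttwwAa=4 ttwwaa=4
tt ww aa hits 4/64; gcd=4; 4÷4/64÷4 = 1/16

P(tt ww aa) = 1/16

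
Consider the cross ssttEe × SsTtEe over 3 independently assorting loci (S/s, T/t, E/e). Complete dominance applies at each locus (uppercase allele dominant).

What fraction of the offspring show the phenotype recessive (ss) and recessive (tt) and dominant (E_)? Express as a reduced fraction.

P(ss tt E_) = 3/16

ssttEe gametes: stE×4, ste×4
SsTtEe gametes: STE×1, STe×1, StE×1, Ste×1, sTE×1, sTe×1, stE×1, ste×1
ssttEe×SsTtEe grid (8·8=64): SsTtEE=4 SsTtEe=8 SsTtee=4 SsttEE=4 SsttEe=8 Ssttee=4 ssTtEE=4 ssTtEe=8 ssTtee=4 ssttEE=4 ssttEe=8 ssttee=4
ss tt E_ hits 12/64; gcd=4; 12÷4/64÷4 = 3/16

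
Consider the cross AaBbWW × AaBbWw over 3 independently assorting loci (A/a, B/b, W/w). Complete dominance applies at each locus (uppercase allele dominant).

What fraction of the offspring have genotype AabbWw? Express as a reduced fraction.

AaBbWW gametes: ABW×2, AbW×2, aBW×2, abW×2
AaBbWw gametes: ABW×1, ABw×1, AbW×1, Abw×1, aBW×1, aBw×1, abW×1, abw×1
AaBbWW×AaBbWw grid (8·8=64): AABBWW=2 AABBWw=2 AABbWW=4 AABbWw=4 AAbbWW=2 AAbbWw=2 AaBBWW=4 AaBBWw=4 AaBbWW=8 AaBbWw=8 AabbWW=4 AabbWw=4 aaBBWW=2 aaBBWw=2 aaBbWW=4 aaBbWw=4 aabbWW=2 aabbWw=2
AabbWw hits 4/64; gcd=4; 4÷4/64÷4 = 1/16

P(AabbWw) = 1/16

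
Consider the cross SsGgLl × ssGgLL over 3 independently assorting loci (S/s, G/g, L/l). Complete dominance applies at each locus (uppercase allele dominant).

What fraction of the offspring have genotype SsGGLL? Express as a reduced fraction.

SsGgLl gametes: SGL×1, SGl×1, SgL×1, Sgl×1, sGL×1, sGl×1, sgL×1, sgl×1
ssGgLL gametes: sGL×4, sgL×4
SsGgLl×ssGgLL grid (8·8=64): SsGGLL=4 SsGGLl=4 SsGgLL=8 SsGgLl=8 SsggLL=4 SsggLl=4 ssGGLL=4 ssGGLl=4 ssGgLL=8 ssGgLl=8 ssggLL=4 ssggLl=4
SsGGLL hits 4/64; gcd=4; 4÷4/64÷4 = 1/16

P(SsGGLL) = 1/16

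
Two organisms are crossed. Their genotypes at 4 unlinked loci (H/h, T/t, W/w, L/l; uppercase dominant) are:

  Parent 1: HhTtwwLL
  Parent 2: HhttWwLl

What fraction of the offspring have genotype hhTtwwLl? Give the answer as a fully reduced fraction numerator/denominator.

HhTtwwLL gametes: HTwL×4, HtwL×4, hTwL×4, htwL×4
HhttWwLl gametes: HtWL×2, HtWl×2, HtwL×2, Htwl×2, htWL×2, htWl×2, htwL×2, htwl×2
HhTtwwLL×HhttWwLl grid (16·16=256): HHTtWwLL=8 HHTtWwLl=8 HHTtwwLL=8 HHTtwwLl=8 HHttWwLL=8 HHttWwLl=8 HHttwwLL=8 HHttwwLl=8 HhTtWwLL=16 HhTtWwLl=16 HhTtwwLL=16 HhTtwwLl=16 HhttWwLL=16 HhttWwLl=16 HhttwwLL=16 HhttwwLl=16 hhTtWwLL=8 hhTtWwLl=8 hhTtwwLL=8 hhTtwwLl=8 hhttWwLL=8 hhttWwLl=8 hhttwwLL=8 hhttwwLl=8
hhTtwwLl hits 8/256; gcd=8; 8÷8/256÷8 = 1/32

P(hhTtwwLl) = 1/32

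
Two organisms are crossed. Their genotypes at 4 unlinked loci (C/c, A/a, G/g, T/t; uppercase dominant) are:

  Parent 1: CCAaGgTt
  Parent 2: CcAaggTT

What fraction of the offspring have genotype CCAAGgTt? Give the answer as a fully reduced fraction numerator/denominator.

P(CCAAGgTt) = 1/32

CCAaGgTt gametes: CAGT×2, CAGt×2, CAgT×2, CAgt×2, CaGT×2, CaGt×2, CagT×2, Cagt×2
CcAaggTT gametes: CAgT×4, CagT×4, cAgT×4, cagT×4
CCAaGgTt×CcAaggTT grid (16·16=256): CCAAGgTT=8 CCAAGgTt=8 CCAAggTT=8 CCAAggTt=8 CCAaGgTT=16 CCAaGgTt=16 CCAaggTT=16 CCAaggTt=16 CCaaGgTT=8 CCaaGgTt=8 CCaaggTT=8 CCaaggTt=8 CcAAGgTT=8 CcAAGgTt=8 CcAAggTT=8 CcAAggTt=8 CcAaGgTT=16 CcAaGgTt=16 CcAaggTT=16 CcAaggTt=16 CcaaGgTT=8 CcaaGgTt=8 CcaaggTT=8 CcaaggTt=8
CCAAGgTt hits 8/256; gcd=8; 8÷8/256÷8 = 1/32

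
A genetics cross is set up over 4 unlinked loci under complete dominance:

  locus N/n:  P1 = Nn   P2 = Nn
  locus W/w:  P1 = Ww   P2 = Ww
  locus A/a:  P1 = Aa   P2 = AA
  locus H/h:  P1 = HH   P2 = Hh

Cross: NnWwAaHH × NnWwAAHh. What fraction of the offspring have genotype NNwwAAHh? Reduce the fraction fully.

P(NNwwAAHh) = 1/64

NnWwAaHH gametes: NWAH×2, NWaH×2, NwAH×2, NwaH×2, nWAH×2, nWaH×2, nwAH×2, nwaH×2
NnWwAAHh gametes: NWAH×2, NWAh×2, NwAH×2, NwAh×2, nWAH×2, nWAh×2, nwAH×2, nwAh×2
NnWwAaHH×NnWwAAHh grid (16·16=256): NNWWAAHH=4 NNWWAAHh=4 NNWWAaHH=4 NNWWAaHh=4 NNWwAAHH=8 NNWwAAHh=8 NNWwAaHH=8 NNWwAaHh=8 NNwwAAHH=4 NNwwAAHh=4 NNwwAaHH=4 NNwwAaHh=4 NnWWAAHH=8 NnWWAAHh=8 NnWWAaHH=8 NnWWAaHh=8 NnWwAAHH=16 NnWwAAHh=16 NnWwAaHH=16 NnWwAaHh=16 NnwwAAHH=8 NnwwAAHh=8 NnwwAaHH=8 NnwwAaHh=8 nnWWAAHH=4 nnWWAAHh=4 nnWWAaHH=4 nnWWAaHh=4 nnWwAAHH=8 nnWwAAHh=8 nnWwAaHH=8 nnWwAaHh=8 nnwwAAHH=4 nnwwAAHh=4 nnwwAaHH=4 nnwwAaHh=4
NNwwAAHh hits 4/256; gcd=4; 4÷4/256÷4 = 1/64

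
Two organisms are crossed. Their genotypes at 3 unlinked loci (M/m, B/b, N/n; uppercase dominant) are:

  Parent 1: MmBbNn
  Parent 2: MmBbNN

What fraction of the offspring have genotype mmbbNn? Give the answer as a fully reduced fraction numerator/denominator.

MmBbNn gametes: MBN×1, MBn×1, MbN×1, Mbn×1, mBN×1, mBn×1, mbN×1, mbn×1
MmBbNN gametes: MBN×2, MbN×2, mBN×2, mbN×2
MmBbNn×MmBbNN grid (8·8=64): MMBBNN=2 MMBBNn=2 MMBbNN=4 MMBbNn=4 MMbbNN=2 MMbbNn=2 MmBBNN=4 MmBBNn=4 MmBbNN=8 MmBbNn=8 MmbbNN=4 MmbbNn=4 mmBBNN=2 mmBBNn=2 mmBbNN=4 mmBbNn=4 mmbbNN=2 mmbbNn=2
mmbbNn hits 2/64; gcd=2; 2÷2/64÷2 = 1/32

P(mmbbNn) = 1/32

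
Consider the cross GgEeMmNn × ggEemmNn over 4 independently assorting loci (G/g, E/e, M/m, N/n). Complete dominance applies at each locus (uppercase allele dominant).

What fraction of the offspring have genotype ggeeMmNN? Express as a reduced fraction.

P(ggeeMmNN) = 1/64

GgEeMmNn gametes: GEMN×1, GEMn×1, GEmN×1, GEmn×1, GeMN×1, GeMn×1, GemN×1, Gemn×1, gEMN×1, gEMn×1, gEmN×1, gEmn×1, geMN×1, geMn×1, gemN×1, gemn×1
ggEemmNn gametes: gEmN×4, gEmn×4, gemN×4, gemn×4
GgEeMmNn×ggEemmNn grid (16·16=256): GgEEMmNN=4 GgEEMmNn=8 GgEEMmnn=4 GgEEmmNN=4 GgEEmmNn=8 GgEEmmnn=4 GgEeMmNN=8 GgEeMmNn=16 GgEeMmnn=8 GgEemmNN=8 GgEemmNn=16 GgEemmnn=8 GgeeMmNN=4 GgeeMmNn=8 GgeeMmnn=4 GgeemmNN=4 GgeemmNn=8 Ggeemmnn=4 ggEEMmNN=4 ggEEMmNn=8 ggEEMmnn=4 ggEEmmNN=4 ggEEmmNn=8 ggEEmmnn=4 ggEeMmNN=8 ggEeMmNn=16 ggEeMmnn=8 ggEemmNN=8 ggEemmNn=16 ggEemmnn=8 ggeeMmNN=4 ggeeMmNn=8 ggeeMmnn=4 ggeemmNN=4 ggeemmNn=8 ggeemmnn=4
ggeeMmNN hits 4/256; gcd=4; 4÷4/256÷4 = 1/64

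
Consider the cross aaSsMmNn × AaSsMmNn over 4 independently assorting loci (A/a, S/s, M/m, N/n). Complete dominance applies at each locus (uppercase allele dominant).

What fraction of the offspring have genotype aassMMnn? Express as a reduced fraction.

aaSsMmNn gametes: aSMN×2, aSMn×2, aSmN×2, aSmn×2, asMN×2, asMn×2, asmN×2, asmn×2
AaSsMmNn gametes: ASMN×1, ASMn×1, ASmN×1, ASmn×1, AsMN×1, AsMn×1, AsmN×1, Asmn×1, aSMN×1, aSMn×1, aSmN×1, aSmn×1, asMN×1, asMn×1, asmN×1, asmn×1
aaSsMmNn×AaSsMmNn grid (16·16=256): AaSSMMNN=2 AaSSMMNn=4 AaSSMMnn=2 AaSSMmNN=4 AaSSMmNn=8 AaSSMmnn=4 AaSSmmNN=2 AaSSmmNn=4 AaSSmmnn=2 AaSsMMNN=4 AaSsMMNn=8 AaSsMMnn=4 AaSsMmNN=8 AaSsMmNn=16 AaSsMmnn=8 AaSsmmNN=4 AaSsmmNn=8 AaSsmmnn=4 AassMMNN=2 AassMMNn=4 AassMMnn=2 AassMmNN=4 AassMmNn=8 AassMmnn=4 AassmmNN=2 AassmmNn=4 Aassmmnn=2 aaSSMMNN=2 aaSSMMNn=4 aaSSMMnn=2 aaSSMmNN=4 aaSSMmNn=8 aaSSMmnn=4 aaSSmmNN=2 aaSSmmNn=4 aaSSmmnn=2 aaSsMMNN=4 aaSsMMNn=8 aaSsMMnn=4 aaSsMmNN=8 aaSsMmNn=16 aaSsMmnn=8 aaSsmmNN=4 aaSsmmNn=8 aaSsmmnn=4 aassMMNN=2 aassMMNn=4 aassMMnn=2 aassMmNN=4 aassMmNn=8 aassMmnn=4 aassmmNN=2 aassmmNn=4 aassmmnn=2
aassMMnn hits 2/256; gcd=2; 2÷2/256÷2 = 1/128

P(aassMMnn) = 1/128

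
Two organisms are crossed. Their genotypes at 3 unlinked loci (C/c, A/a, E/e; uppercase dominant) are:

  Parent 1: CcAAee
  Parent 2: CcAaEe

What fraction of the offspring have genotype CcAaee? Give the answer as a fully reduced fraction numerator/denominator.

P(CcAaee) = 1/8

CcAAee gametes: CAe×4, cAe×4
CcAaEe gametes: CAE×1, CAe×1, CaE×1, Cae×1, cAE×1, cAe×1, caE×1, cae×1
CcAAee×CcAaEe grid (8·8=64): CCAAEe=4 CCAAee=4 CCAaEe=4 CCAaee=4 CcAAEe=8 CcAAee=8 CcAaEe=8 CcAaee=8 ccAAEe=4 ccAAee=4 ccAaEe=4 ccAaee=4
CcAaee hits 8/64; gcd=8; 8÷8/64÷8 = 1/8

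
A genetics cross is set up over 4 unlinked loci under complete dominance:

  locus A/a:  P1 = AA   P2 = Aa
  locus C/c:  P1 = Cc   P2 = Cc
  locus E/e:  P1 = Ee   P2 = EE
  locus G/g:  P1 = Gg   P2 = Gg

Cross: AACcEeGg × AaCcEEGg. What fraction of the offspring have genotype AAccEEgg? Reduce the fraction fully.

AACcEeGg gametes: ACEG×2, ACEg×2, ACeG×2, ACeg×2, AcEG×2, AcEg×2, AceG×2, Aceg×2
AaCcEEGg gametes: ACEG×2, ACEg×2, AcEG×2, AcEg×2, aCEG×2, aCEg×2, acEG×2, acEg×2
AACcEeGg×AaCcEEGg grid (16·16=256): AACCEEGG=4 AACCEEGg=8 AACCEEgg=4 AACCEeGG=4 AACCEeGg=8 AACCEegg=4 AACcEEGG=8 AACcEEGg=16 AACcEEgg=8 AACcEeGG=8 AACcEeGg=16 AACcEegg=8 AAccEEGG=4 AAccEEGg=8 AAccEEgg=4 AAccEeGG=4 AAccEeGg=8 AAccEegg=4 AaCCEEGG=4 AaCCEEGg=8 AaCCEEgg=4 AaCCEeGG=4 AaCCEeGg=8 AaCCEegg=4 AaCcEEGG=8 AaCcEEGg=16 AaCcEEgg=8 AaCcEeGG=8 AaCcEeGg=16 AaCcEegg=8 AaccEEGG=4 AaccEEGg=8 AaccEEgg=4 AaccEeGG=4 AaccEeGg=8 AaccEegg=4
AAccEEgg hits 4/256; gcd=4; 4÷4/256÷4 = 1/64

P(AAccEEgg) = 1/64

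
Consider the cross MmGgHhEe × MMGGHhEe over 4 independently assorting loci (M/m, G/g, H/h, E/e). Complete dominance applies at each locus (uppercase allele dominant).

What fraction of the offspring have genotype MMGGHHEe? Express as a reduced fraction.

P(MMGGHHEe) = 1/32

MmGgHhEe gametes: MGHE×1, MGHe×1, MGhE×1, MGhe×1, MgHE×1, MgHe×1, MghE×1, Mghe×1, mGHE×1, mGHe×1, mGhE×1, mGhe×1, mgHE×1, mgHe×1, mghE×1, mghe×1
MMGGHhEe gametes: MGHE×4, MGHe×4, MGhE×4, MGhe×4
MmGgHhEe×MMGGHhEe grid (16·16=256): MMGGHHEE=4 MMGGHHEe=8 MMGGHHee=4 MMGGHhEE=8 MMGGHhEe=16 MMGGHhee=8 MMGGhhEE=4 MMGGhhEe=8 MMGGhhee=4 MMGgHHEE=4 MMGgHHEe=8 MMGgHHee=4 MMGgHhEE=8 MMGgHhEe=16 MMGgHhee=8 MMGghhEE=4 MMGghhEe=8 MMGghhee=4 MmGGHHEE=4 MmGGHHEe=8 MmGGHHee=4 MmGGHhEE=8 MmGGHhEe=16 MmGGHhee=8 MmGGhhEE=4 MmGGhhEe=8 MmGGhhee=4 MmGgHHEE=4 MmGgHHEe=8 MmGgHHee=4 MmGgHhEE=8 MmGgHhEe=16 MmGgHhee=8 MmGghhEE=4 MmGghhEe=8 MmGghhee=4
MMGGHHEe hits 8/256; gcd=8; 8÷8/256÷8 = 1/32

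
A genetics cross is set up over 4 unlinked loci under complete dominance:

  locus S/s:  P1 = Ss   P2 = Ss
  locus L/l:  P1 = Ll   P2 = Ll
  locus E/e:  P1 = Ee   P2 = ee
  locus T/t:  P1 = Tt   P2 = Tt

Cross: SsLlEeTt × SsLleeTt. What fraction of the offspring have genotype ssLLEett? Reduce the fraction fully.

SsLlEeTt gametes: SLET×1, SLEt×1, SLeT×1, SLet×1, SlET×1, SlEt×1, SleT×1, Slet×1, sLET×1, sLEt×1, sLeT×1, sLet×1, slET×1, slEt×1, sleT×1, slet×1
SsLleeTt gametes: SLeT×2, SLet×2, SleT×2, Slet×2, sLeT×2, sLet×2, sleT×2, slet×2
SsLlEeTt×SsLleeTt grid (16·16=256): SSLLEeTT=2 SSLLEeTt=4 SSLLEett=2 SSLLeeTT=2 SSLLeeTt=4 SSLLeett=2 SSLlEeTT=4 SSLlEeTt=8 SSLlEett=4 SSLleeTT=4 SSLleeTt=8 SSLleett=4 SSllEeTT=2 SSllEeTt=4 SSllEett=2 SSlleeTT=2 SSlleeTt=4 SSlleett=2 SsLLEeTT=4 SsLLEeTt=8 SsLLEett=4 SsLLeeTT=4 SsLLeeTt=8 SsLLeett=4 SsLlEeTT=8 SsLlEeTt=16 SsLlEett=8 SsLleeTT=8 SsLleeTt=16 SsLleett=8 SsllEeTT=4 SsllEeTt=8 SsllEett=4 SslleeTT=4 SslleeTt=8 Sslleett=4 ssLLEeTT=2 ssLLEeTt=4 ssLLEett=2 ssLLeeTT=2 ssLLeeTt=4 ssLLeett=2 ssLlEeTT=4 ssLlEeTt=8 ssLlEett=4 ssLleeTT=4 ssLleeTt=8 ssLleett=4 ssllEeTT=2 ssllEeTt=4 ssllEett=2 sslleeTT=2 sslleeTt=4 sslleett=2
ssLLEett hits 2/256; gcd=2; 2÷2/256÷2 = 1/128

P(ssLLEett) = 1/128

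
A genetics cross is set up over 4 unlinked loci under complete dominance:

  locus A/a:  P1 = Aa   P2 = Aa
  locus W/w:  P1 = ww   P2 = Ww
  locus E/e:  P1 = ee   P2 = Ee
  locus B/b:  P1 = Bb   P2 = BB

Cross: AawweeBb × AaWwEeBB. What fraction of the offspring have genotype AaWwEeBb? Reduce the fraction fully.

P(AaWwEeBb) = 1/16

AawweeBb gametes: AweB×4, Aweb×4, aweB×4, aweb×4
AaWwEeBB gametes: AWEB×2, AWeB×2, AwEB×2, AweB×2, aWEB×2, aWeB×2, awEB×2, aweB×2
AawweeBb×AaWwEeBB grid (16·16=256): AAWwEeBB=8 AAWwEeBb=8 AAWweeBB=8 AAWweeBb=8 AAwwEeBB=8 AAwwEeBb=8 AAwweeBB=8 AAwweeBb=8 AaWwEeBB=16 AaWwEeBb=16 AaWweeBB=16 AaWweeBb=16 AawwEeBB=16 AawwEeBb=16 AawweeBB=16 AawweeBb=16 aaWwEeBB=8 aaWwEeBb=8 aaWweeBB=8 aaWweeBb=8 aawwEeBB=8 aawwEeBb=8 aawweeBB=8 aawweeBb=8
AaWwEeBb hits 16/256; gcd=16; 16÷16/256÷16 = 1/16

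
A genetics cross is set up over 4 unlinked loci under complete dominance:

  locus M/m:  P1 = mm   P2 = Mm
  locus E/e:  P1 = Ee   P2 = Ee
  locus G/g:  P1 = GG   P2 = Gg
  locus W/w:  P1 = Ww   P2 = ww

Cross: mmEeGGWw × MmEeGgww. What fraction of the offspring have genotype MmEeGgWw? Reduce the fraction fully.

P(MmEeGgWw) = 1/16

mmEeGGWw gametes: mEGW×4, mEGw×4, meGW×4, meGw×4
MmEeGgww gametes: MEGw×2, MEgw×2, MeGw×2, Megw×2, mEGw×2, mEgw×2, meGw×2, megw×2
mmEeGGWw×MmEeGgww grid (16·16=256): MmEEGGWw=8 MmEEGGww=8 MmEEGgWw=8 MmEEGgww=8 MmEeGGWw=16 MmEeGGww=16 MmEeGgWw=16 MmEeGgww=16 MmeeGGWw=8 MmeeGGww=8 MmeeGgWw=8 MmeeGgww=8 mmEEGGWw=8 mmEEGGww=8 mmEEGgWw=8 mmEEGgww=8 mmEeGGWw=16 mmEeGGww=16 mmEeGgWw=16 mmEeGgww=16 mmeeGGWw=8 mmeeGGww=8 mmeeGgWw=8 mmeeGgww=8
MmEeGgWw hits 16/256; gcd=16; 16÷16/256÷16 = 1/16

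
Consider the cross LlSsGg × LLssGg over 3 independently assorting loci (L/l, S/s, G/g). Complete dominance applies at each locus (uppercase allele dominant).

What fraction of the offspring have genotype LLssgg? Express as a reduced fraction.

LlSsGg gametes: LSG×1, LSg×1, LsG×1, Lsg×1, lSG×1, lSg×1, lsG×1, lsg×1
LLssGg gametes: LsG×4, Lsg×4
LlSsGg×LLssGg grid (8·8=64): LLSsGG=4 LLSsGg=8 LLSsgg=4 LLssGG=4 LLssGg=8 LLssgg=4 LlSsGG=4 LlSsGg=8 LlSsgg=4 LlssGG=4 LlssGg=8 Llssgg=4
LLssgg hits 4/64; gcd=4; 4÷4/64÷4 = 1/16

P(LLssgg) = 1/16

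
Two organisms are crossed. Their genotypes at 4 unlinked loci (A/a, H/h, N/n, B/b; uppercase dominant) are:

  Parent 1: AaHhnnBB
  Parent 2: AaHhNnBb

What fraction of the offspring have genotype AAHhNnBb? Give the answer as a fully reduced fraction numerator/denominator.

AaHhnnBB gametes: AHnB×4, AhnB×4, aHnB×4, ahnB×4
AaHhNnBb gametes: AHNB×1, AHNb×1, AHnB×1, AHnb×1, AhNB×1, AhNb×1, AhnB×1, Ahnb×1, aHNB×1, aHNb×1, aHnB×1, aHnb×1, ahNB×1, ahNb×1, ahnB×1, ahnb×1
AaHhnnBB×AaHhNnBb grid (16·16=256): AAHHNnBB=4 AAHHNnBb=4 AAHHnnBB=4 AAHHnnBb=4 AAHhNnBB=8 AAHhNnBb=8 AAHhnnBB=8 AAHhnnBb=8 AAhhNnBB=4 AAhhNnBb=4 AAhhnnBB=4 AAhhnnBb=4 AaHHNnBB=8 AaHHNnBb=8 AaHHnnBB=8 AaHHnnBb=8 AaHhNnBB=16 AaHhNnBb=16 AaHhnnBB=16 AaHhnnBb=16 AahhNnBB=8 AahhNnBb=8 AahhnnBB=8 AahhnnBb=8 aaHHNnBB=4 aaHHNnBb=4 aaHHnnBB=4 aaHHnnBb=4 aaHhNnBB=8 aaHhNnBb=8 aaHhnnBB=8 aaHhnnBb=8 aahhNnBB=4 aahhNnBb=4 aahhnnBB=4 aahhnnBb=4
AAHhNnBb hits 8/256; gcd=8; 8÷8/256÷8 = 1/32

P(AAHhNnBb) = 1/32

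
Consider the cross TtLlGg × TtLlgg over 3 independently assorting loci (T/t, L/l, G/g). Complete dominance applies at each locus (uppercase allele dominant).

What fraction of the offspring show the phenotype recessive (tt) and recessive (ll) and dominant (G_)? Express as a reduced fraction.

P(tt ll G_) = 1/32

TtLlGg gametes: TLG×1, TLg×1, TlG×1, Tlg×1, tLG×1, tLg×1, tlG×1, tlg×1
TtLlgg gametes: TLg×2, Tlg×2, tLg×2, tlg×2
TtLlGg×TtLlgg grid (8·8=64): TTLLGg=2 TTLLgg=2 TTLlGg=4 TTLlgg=4 TTllGg=2 TTllgg=2 TtLLGg=4 TtLLgg=4 TtLlGg=8 TtLlgg=8 TtllGg=4 Ttllgg=4 ttLLGg=2 ttLLgg=2 ttLlGg=4 ttLlgg=4 ttllGg=2 ttllgg=2
tt ll G_ hits 2/64; gcd=2; 2÷2/64÷2 = 1/32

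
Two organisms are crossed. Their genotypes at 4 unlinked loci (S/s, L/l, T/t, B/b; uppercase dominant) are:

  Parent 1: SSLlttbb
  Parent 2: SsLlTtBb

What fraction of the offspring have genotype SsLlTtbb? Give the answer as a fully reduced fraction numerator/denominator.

P(SsLlTtbb) = 1/16

SSLlttbb gametes: SLtb×8, Sltb×8
SsLlTtBb gametes: SLTB×1, SLTb×1, SLtB×1, SLtb×1, SlTB×1, SlTb×1, SltB×1, Sltb×1, sLTB×1, sLTb×1, sLtB×1, sLtb×1, slTB×1, slTb×1, sltB×1, sltb×1
SSLlttbb×SsLlTtBb grid (16·16=256): SSLLTtBb=8 SSLLTtbb=8 SSLLttBb=8 SSLLttbb=8 SSLlTtBb=16 SSLlTtbb=16 SSLlttBb=16 SSLlttbb=16 SSllTtBb=8 SSllTtbb=8 SSllttBb=8 SSllttbb=8 SsLLTtBb=8 SsLLTtbb=8 SsLLttBb=8 SsLLttbb=8 SsLlTtBb=16 SsLlTtbb=16 SsLlttBb=16 SsLlttbb=16 SsllTtBb=8 SsllTtbb=8 SsllttBb=8 Ssllttbb=8
SsLlTtbb hits 16/256; gcd=16; 16÷16/256÷16 = 1/16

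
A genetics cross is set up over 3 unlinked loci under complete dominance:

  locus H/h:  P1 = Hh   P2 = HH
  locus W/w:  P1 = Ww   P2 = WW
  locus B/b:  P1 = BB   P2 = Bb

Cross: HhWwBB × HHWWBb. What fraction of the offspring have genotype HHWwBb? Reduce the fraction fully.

HhWwBB gametes: HWB×2, HwB×2, hWB×2, hwB×2
HHWWBb gametes: HWB×4, HWb×4
HhWwBB×HHWWBb grid (8·8=64): HHWWBB=8 HHWWBb=8 HHWwBB=8 HHWwBb=8 HhWWBB=8 HhWWBb=8 HhWwBB=8 HhWwBb=8
HHWwBb hits 8/64; gcd=8; 8÷8/64÷8 = 1/8

P(HHWwBb) = 1/8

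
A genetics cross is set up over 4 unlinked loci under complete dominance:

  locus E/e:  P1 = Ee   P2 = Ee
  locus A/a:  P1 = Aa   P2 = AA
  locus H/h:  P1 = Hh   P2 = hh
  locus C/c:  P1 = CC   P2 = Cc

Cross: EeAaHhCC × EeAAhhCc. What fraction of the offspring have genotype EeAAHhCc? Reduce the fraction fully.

P(EeAAHhCc) = 1/16

EeAaHhCC gametes: EAHC×2, EAhC×2, EaHC×2, EahC×2, eAHC×2, eAhC×2, eaHC×2, eahC×2
EeAAhhCc gametes: EAhC×4, EAhc×4, eAhC×4, eAhc×4
EeAaHhCC×EeAAhhCc grid (16·16=256): EEAAHhCC=8 EEAAHhCc=8 EEAAhhCC=8 EEAAhhCc=8 EEAaHhCC=8 EEAaHhCc=8 EEAahhCC=8 EEAahhCc=8 EeAAHhCC=16 EeAAHhCc=16 EeAAhhCC=16 EeAAhhCc=16 EeAaHhCC=16 EeAaHhCc=16 EeAahhCC=16 EeAahhCc=16 eeAAHhCC=8 eeAAHhCc=8 eeAAhhCC=8 eeAAhhCc=8 eeAaHhCC=8 eeAaHhCc=8 eeAahhCC=8 eeAahhCc=8
EeAAHhCc hits 16/256; gcd=16; 16÷16/256÷16 = 1/16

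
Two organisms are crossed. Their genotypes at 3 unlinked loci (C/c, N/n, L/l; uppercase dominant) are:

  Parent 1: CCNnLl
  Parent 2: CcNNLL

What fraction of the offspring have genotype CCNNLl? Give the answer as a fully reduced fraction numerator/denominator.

CCNnLl gametes: CNL×2, CNl×2, CnL×2, Cnl×2
CcNNLL gametes: CNL×4, cNL×4
CCNnLl×CcNNLL grid (8·8=64): CCNNLL=8 CCNNLl=8 CCNnLL=8 CCNnLl=8 CcNNLL=8 CcNNLl=8 CcNnLL=8 CcNnLl=8
CCNNLl hits 8/64; gcd=8; 8÷8/64÷8 = 1/8

P(CCNNLl) = 1/8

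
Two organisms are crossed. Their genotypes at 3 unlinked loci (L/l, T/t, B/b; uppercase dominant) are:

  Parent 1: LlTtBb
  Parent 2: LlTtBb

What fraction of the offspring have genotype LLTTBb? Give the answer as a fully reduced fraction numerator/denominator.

P(LLTTBb) = 1/32

LlTtBb gametes: LTB×1, LTb×1, LtB×1, Ltb×1, lTB×1, lTb×1, ltB×1, ltb×1
LlTtBb gametes: LTB×1, LTb×1, LtB×1, Ltb×1, lTB×1, lTb×1, ltB×1, ltb×1
LlTtBb×LlTtBb grid (8·8=64): LLTTBB=1 LLTTBb=2 LLTTbb=1 LLTtBB=2 LLTtBb=4 LLTtbb=2 LLttBB=1 LLttBb=2 LLttbb=1 LlTTBB=2 LlTTBb=4 LlTTbb=2 LlTtBB=4 LlTtBb=8 LlTtbb=4 LlttBB=2 LlttBb=4 Llttbb=2 llTTBB=1 llTTBb=2 llTTbb=1 llTtBB=2 llTtBb=4 llTtbb=2 llttBB=1 llttBb=2 llttbb=1
LLTTBb hits 2/64; gcd=2; 2÷2/64÷2 = 1/32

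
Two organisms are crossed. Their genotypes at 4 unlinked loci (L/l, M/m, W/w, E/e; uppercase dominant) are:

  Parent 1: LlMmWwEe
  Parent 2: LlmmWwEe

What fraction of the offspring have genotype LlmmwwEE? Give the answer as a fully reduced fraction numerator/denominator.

LlMmWwEe gametes: LMWE×1, LMWe×1, LMwE×1, LMwe×1, LmWE×1, LmWe×1, LmwE×1, Lmwe×1, lMWE×1, lMWe×1, lMwE×1, lMwe×1, lmWE×1, lmWe×1, lmwE×1, lmwe×1
LlmmWwEe gametes: LmWE×2, LmWe×2, LmwE×2, Lmwe×2, lmWE×2, lmWe×2, lmwE×2, lmwe×2
LlMmWwEe×LlmmWwEe grid (16·16=256): LLMmWWEE=2 LLMmWWEe=4 LLMmWWee=2 LLMmWwEE=4 LLMmWwEe=8 LLMmWwee=4 LLMmwwEE=2 LLMmwwEe=4 LLMmwwee=2 LLmmWWEE=2 LLmmWWEe=4 LLmmWWee=2 LLmmWwEE=4 LLmmWwEe=8 LLmmWwee=4 LLmmwwEE=2 LLmmwwEe=4 LLmmwwee=2 LlMmWWEE=4 LlMmWWEe=8 LlMmWWee=4 LlMmWwEE=8 LlMmWwEe=16 LlMmWwee=8 LlMmwwEE=4 LlMmwwEe=8 LlMmwwee=4 LlmmWWEE=4 LlmmWWEe=8 LlmmWWee=4 LlmmWwEE=8 LlmmWwEe=16 LlmmWwee=8 LlmmwwEE=4 LlmmwwEe=8 Llmmwwee=4 llMmWWEE=2 llMmWWEe=4 llMmWWee=2 llMmWwEE=4 llMmWwEe=8 llMmWwee=4 llMmwwEE=2 llMmwwEe=4 llMmwwee=2 llmmWWEE=2 llmmWWEe=4 llmmWWee=2 llmmWwEE=4 llmmWwEe=8 llmmWwee=4 llmmwwEE=2 llmmwwEe=4 llmmwwee=2
LlmmwwEE hits 4/256; gcd=4; 4÷4/256÷4 = 1/64

P(LlmmwwEE) = 1/64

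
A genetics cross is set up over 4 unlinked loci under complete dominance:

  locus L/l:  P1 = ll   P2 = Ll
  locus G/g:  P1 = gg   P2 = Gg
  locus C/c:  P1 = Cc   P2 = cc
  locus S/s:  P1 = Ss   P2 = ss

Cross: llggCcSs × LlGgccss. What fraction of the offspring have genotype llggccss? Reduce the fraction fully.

P(llggccss) = 1/16

llggCcSs gametes: lgCS×4, lgCs×4, lgcS×4, lgcs×4
LlGgccss gametes: LGcs×4, Lgcs×4, lGcs×4, lgcs×4
llggCcSs×LlGgccss grid (16·16=256): LlGgCcSs=16 LlGgCcss=16 LlGgccSs=16 LlGgccss=16 LlggCcSs=16 LlggCcss=16 LlggccSs=16 Llggccss=16 llGgCcSs=16 llGgCcss=16 llGgccSs=16 llGgccss=16 llggCcSs=16 llggCcss=16 llggccSs=16 llggccss=16
llggccss hits 16/256; gcd=16; 16÷16/256÷16 = 1/16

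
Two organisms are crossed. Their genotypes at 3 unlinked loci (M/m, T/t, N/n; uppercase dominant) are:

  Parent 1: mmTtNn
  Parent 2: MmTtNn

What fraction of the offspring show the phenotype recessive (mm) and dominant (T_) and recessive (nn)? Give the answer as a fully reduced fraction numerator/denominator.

P(mm T_ nn) = 3/32

mmTtNn gametes: mTN×2, mTn×2, mtN×2, mtn×2
MmTtNn gametes: MTN×1, MTn×1, MtN×1, Mtn×1, mTN×1, mTn×1, mtN×1, mtn×1
mmTtNn×MmTtNn grid (8·8=64): MmTTNN=2 MmTTNn=4 MmTTnn=2 MmTtNN=4 MmTtNn=8 MmTtnn=4 MmttNN=2 MmttNn=4 Mmttnn=2 mmTTNN=2 mmTTNn=4 mmTTnn=2 mmTtNN=4 mmTtNn=8 mmTtnn=4 mmttNN=2 mmttNn=4 mmttnn=2
mm T_ nn hits 6/64; gcd=2; 6÷2/64÷2 = 3/32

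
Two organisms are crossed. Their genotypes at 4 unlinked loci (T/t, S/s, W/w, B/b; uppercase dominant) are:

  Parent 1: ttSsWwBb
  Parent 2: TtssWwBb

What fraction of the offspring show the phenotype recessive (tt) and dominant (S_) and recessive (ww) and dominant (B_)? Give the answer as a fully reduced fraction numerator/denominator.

ttSsWwBb gametes: tSWB×2, tSWb×2, tSwB×2, tSwb×2, tsWB×2, tsWb×2, tswB×2, tswb×2
TtssWwBb gametes: TsWB×2, TsWb×2, TswB×2, Tswb×2, tsWB×2, tsWb×2, tswB×2, tswb×2
ttSsWwBb×TtssWwBb grid (16·16=256): TtSsWWBB=4 TtSsWWBb=8 TtSsWWbb=4 TtSsWwBB=8 TtSsWwBb=16 TtSsWwbb=8 TtSswwBB=4 TtSswwBb=8 TtSswwbb=4 TtssWWBB=4 TtssWWBb=8 TtssWWbb=4 TtssWwBB=8 TtssWwBb=16 TtssWwbb=8 TtsswwBB=4 TtsswwBb=8 Ttsswwbb=4 ttSsWWBB=4 ttSsWWBb=8 ttSsWWbb=4 ttSsWwBB=8 ttSsWwBb=16 ttSsWwbb=8 ttSswwBB=4 ttSswwBb=8 ttSswwbb=4 ttssWWBB=4 ttssWWBb=8 ttssWWbb=4 ttssWwBB=8 ttssWwBb=16 ttssWwbb=8 ttsswwBB=4 ttsswwBb=8 ttsswwbb=4
tt S_ ww B_ hits 12/256; gcd=4; 12÷4/256÷4 = 3/64

P(tt S_ ww B_) = 3/64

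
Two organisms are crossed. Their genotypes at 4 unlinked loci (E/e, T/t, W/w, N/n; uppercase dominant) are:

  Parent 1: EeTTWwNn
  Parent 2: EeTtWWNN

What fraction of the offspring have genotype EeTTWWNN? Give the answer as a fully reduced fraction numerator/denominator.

P(EeTTWWNN) = 1/16

EeTTWwNn gametes: ETWN×2, ETWn×2, ETwN×2, ETwn×2, eTWN×2, eTWn×2, eTwN×2, eTwn×2
EeTtWWNN gametes: ETWN×4, EtWN×4, eTWN×4, etWN×4
EeTTWwNn×EeTtWWNN grid (16·16=256): EETTWWNN=8 EETTWWNn=8 EETTWwNN=8 EETTWwNn=8 EETtWWNN=8 EETtWWNn=8 EETtWwNN=8 EETtWwNn=8 EeTTWWNN=16 EeTTWWNn=16 EeTTWwNN=16 EeTTWwNn=16 EeTtWWNN=16 EeTtWWNn=16 EeTtWwNN=16 EeTtWwNn=16 eeTTWWNN=8 eeTTWWNn=8 eeTTWwNN=8 eeTTWwNn=8 eeTtWWNN=8 eeTtWWNn=8 eeTtWwNN=8 eeTtWwNn=8
EeTTWWNN hits 16/256; gcd=16; 16÷16/256÷16 = 1/16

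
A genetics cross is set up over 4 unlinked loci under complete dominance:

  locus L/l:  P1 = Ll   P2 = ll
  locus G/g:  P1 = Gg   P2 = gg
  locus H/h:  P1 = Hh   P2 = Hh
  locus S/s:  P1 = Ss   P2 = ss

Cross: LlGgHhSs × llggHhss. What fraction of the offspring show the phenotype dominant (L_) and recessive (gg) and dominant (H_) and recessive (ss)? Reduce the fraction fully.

P(L_ gg H_ ss) = 3/32

LlGgHhSs gametes: LGHS×1, LGHs×1, LGhS×1, LGhs×1, LgHS×1, LgHs×1, LghS×1, Lghs×1, lGHS×1, lGHs×1, lGhS×1, lGhs×1, lgHS×1, lgHs×1, lghS×1, lghs×1
llggHhss gametes: lgHs×8, lghs×8
LlGgHhSs×llggHhss grid (16·16=256): LlGgHHSs=8 LlGgHHss=8 LlGgHhSs=16 LlGgHhss=16 LlGghhSs=8 LlGghhss=8 LlggHHSs=8 LlggHHss=8 LlggHhSs=16 LlggHhss=16 LlgghhSs=8 Llgghhss=8 llGgHHSs=8 llGgHHss=8 llGgHhSs=16 llGgHhss=16 llGghhSs=8 llGghhss=8 llggHHSs=8 llggHHss=8 llggHhSs=16 llggHhss=16 llgghhSs=8 llgghhss=8
L_ gg H_ ss hits 24/256; gcd=8; 24÷8/256÷8 = 3/32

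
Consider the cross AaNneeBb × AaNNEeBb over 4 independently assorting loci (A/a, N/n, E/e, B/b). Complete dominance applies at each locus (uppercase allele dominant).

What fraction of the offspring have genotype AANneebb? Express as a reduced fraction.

P(AANneebb) = 1/64

AaNneeBb gametes: ANeB×2, ANeb×2, AneB×2, Aneb×2, aNeB×2, aNeb×2, aneB×2, aneb×2
AaNNEeBb gametes: ANEB×2, ANEb×2, ANeB×2, ANeb×2, aNEB×2, aNEb×2, aNeB×2, aNeb×2
AaNneeBb×AaNNEeBb grid (16·16=256): AANNEeBB=4 AANNEeBb=8 AANNEebb=4 AANNeeBB=4 AANNeeBb=8 AANNeebb=4 AANnEeBB=4 AANnEeBb=8 AANnEebb=4 AANneeBB=4 AANneeBb=8 AANneebb=4 AaNNEeBB=8 AaNNEeBb=16 AaNNEebb=8 AaNNeeBB=8 AaNNeeBb=16 AaNNeebb=8 AaNnEeBB=8 AaNnEeBb=16 AaNnEebb=8 AaNneeBB=8 AaNneeBb=16 AaNneebb=8 aaNNEeBB=4 aaNNEeBb=8 aaNNEebb=4 aaNNeeBB=4 aaNNeeBb=8 aaNNeebb=4 aaNnEeBB=4 aaNnEeBb=8 aaNnEebb=4 aaNneeBB=4 aaNneeBb=8 aaNneebb=4
AANneebb hits 4/256; gcd=4; 4÷4/256÷4 = 1/64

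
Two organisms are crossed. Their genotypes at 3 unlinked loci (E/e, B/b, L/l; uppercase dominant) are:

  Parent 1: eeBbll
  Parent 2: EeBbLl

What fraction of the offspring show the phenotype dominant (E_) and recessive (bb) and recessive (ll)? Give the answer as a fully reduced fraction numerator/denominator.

P(E_ bb ll) = 1/16

eeBbll gametes: eBl×4, ebl×4
EeBbLl gametes: EBL×1, EBl×1, EbL×1, Ebl×1, eBL×1, eBl×1, ebL×1, ebl×1
eeBbll×EeBbLl grid (8·8=64): EeBBLl=4 EeBBll=4 EeBbLl=8 EeBbll=8 EebbLl=4 Eebbll=4 eeBBLl=4 eeBBll=4 eeBbLl=8 eeBbll=8 eebbLl=4 eebbll=4
E_ bb ll hits 4/64; gcd=4; 4÷4/64÷4 = 1/16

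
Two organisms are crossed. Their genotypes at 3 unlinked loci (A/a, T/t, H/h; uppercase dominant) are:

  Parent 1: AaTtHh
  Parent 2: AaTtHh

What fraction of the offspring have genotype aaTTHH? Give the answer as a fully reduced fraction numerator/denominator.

P(aaTTHH) = 1/64

AaTtHh gametes: ATH×1, ATh×1, AtH×1, Ath×1, aTH×1, aTh×1, atH×1, ath×1
AaTtHh gametes: ATH×1, ATh×1, AtH×1, Ath×1, aTH×1, aTh×1, atH×1, ath×1
AaTtHh×AaTtHh grid (8·8=64): AATTHH=1 AATTHh=2 AATThh=1 AATtHH=2 AATtHh=4 AATthh=2 AAttHH=1 AAttHh=2 AAtthh=1 AaTTHH=2 AaTTHh=4 AaTThh=2 AaTtHH=4 AaTtHh=8 AaTthh=4 AattHH=2 AattHh=4 Aatthh=2 aaTTHH=1 aaTTHh=2 aaTThh=1 aaTtHH=2 aaTtHh=4 aaTthh=2 aattHH=1 aattHh=2 aatthh=1
aaTTHH hits 1/64; gcd=1; 1÷1/64÷1 = 1/64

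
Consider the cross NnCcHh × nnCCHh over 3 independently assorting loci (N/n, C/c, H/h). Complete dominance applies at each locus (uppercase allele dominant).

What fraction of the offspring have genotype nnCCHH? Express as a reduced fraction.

NnCcHh gametes: NCH×1, NCh×1, NcH×1, Nch×1, nCH×1, nCh×1, ncH×1, nch×1
nnCCHh gametes: nCH×4, nCh×4
NnCcHh×nnCCHh grid (8·8=64): NnCCHH=4 NnCCHh=8 NnCChh=4 NnCcHH=4 NnCcHh=8 NnCchh=4 nnCCHH=4 nnCCHh=8 nnCChh=4 nnCcHH=4 nnCcHh=8 nnCchh=4
nnCCHH hits 4/64; gcd=4; 4÷4/64÷4 = 1/16

P(nnCCHH) = 1/16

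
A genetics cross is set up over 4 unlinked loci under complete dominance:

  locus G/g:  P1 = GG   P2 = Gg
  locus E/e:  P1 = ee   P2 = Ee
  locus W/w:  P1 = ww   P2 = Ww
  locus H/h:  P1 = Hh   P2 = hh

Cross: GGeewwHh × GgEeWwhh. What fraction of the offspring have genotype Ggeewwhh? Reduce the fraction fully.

GGeewwHh gametes: GewH×8, Gewh×8
GgEeWwhh gametes: GEWh×2, GEwh×2, GeWh×2, Gewh×2, gEWh×2, gEwh×2, geWh×2, gewh×2
GGeewwHh×GgEeWwhh grid (16·16=256): GGEeWwHh=16 GGEeWwhh=16 GGEewwHh=16 GGEewwhh=16 GGeeWwHh=16 GGeeWwhh=16 GGeewwHh=16 GGeewwhh=16 GgEeWwHh=16 GgEeWwhh=16 GgEewwHh=16 GgEewwhh=16 GgeeWwHh=16 GgeeWwhh=16 GgeewwHh=16 Ggeewwhh=16
Ggeewwhh hits 16/256; gcd=16; 16÷16/256÷16 = 1/16

P(Ggeewwhh) = 1/16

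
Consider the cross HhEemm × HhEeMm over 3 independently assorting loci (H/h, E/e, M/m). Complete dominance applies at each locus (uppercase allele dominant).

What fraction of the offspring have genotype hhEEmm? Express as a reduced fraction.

HhEemm gametes: HEm×2, Hem×2, hEm×2, hem×2
HhEeMm gametes: HEM×1, HEm×1, HeM×1, Hem×1, hEM×1, hEm×1, heM×1, hem×1
HhEemm×HhEeMm grid (8·8=64): HHEEMm=2 HHEEmm=2 HHEeMm=4 HHEemm=4 HHeeMm=2 HHeemm=2 HhEEMm=4 HhEEmm=4 HhEeMm=8 HhEemm=8 HheeMm=4 Hheemm=4 hhEEMm=2 hhEEmm=2 hhEeMm=4 hhEemm=4 hheeMm=2 hheemm=2
hhEEmm hits 2/64; gcd=2; 2÷2/64÷2 = 1/32

P(hhEEmm) = 1/32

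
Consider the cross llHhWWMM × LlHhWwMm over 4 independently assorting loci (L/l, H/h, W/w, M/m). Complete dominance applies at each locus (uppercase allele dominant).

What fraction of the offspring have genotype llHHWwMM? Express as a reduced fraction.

P(llHHWwMM) = 1/32

llHhWWMM gametes: lHWM×8, lhWM×8
LlHhWwMm gametes: LHWM×1, LHWm×1, LHwM×1, LHwm×1, LhWM×1, LhWm×1, LhwM×1, Lhwm×1, lHWM×1, lHWm×1, lHwM×1, lHwm×1, lhWM×1, lhWm×1, lhwM×1, lhwm×1
llHhWWMM×LlHhWwMm grid (16·16=256): LlHHWWMM=8 LlHHWWMm=8 LlHHWwMM=8 LlHHWwMm=8 LlHhWWMM=16 LlHhWWMm=16 LlHhWwMM=16 LlHhWwMm=16 LlhhWWMM=8 LlhhWWMm=8 LlhhWwMM=8 LlhhWwMm=8 llHHWWMM=8 llHHWWMm=8 llHHWwMM=8 llHHWwMm=8 llHhWWMM=16 llHhWWMm=16 llHhWwMM=16 llHhWwMm=16 llhhWWMM=8 llhhWWMm=8 llhhWwMM=8 llhhWwMm=8
llHHWwMM hits 8/256; gcd=8; 8÷8/256÷8 = 1/32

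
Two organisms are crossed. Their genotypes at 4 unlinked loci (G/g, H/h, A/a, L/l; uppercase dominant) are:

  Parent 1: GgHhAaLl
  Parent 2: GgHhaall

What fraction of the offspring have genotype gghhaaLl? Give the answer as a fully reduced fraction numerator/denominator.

P(gghhaaLl) = 1/64

GgHhAaLl gametes: GHAL×1, GHAl×1, GHaL×1, GHal×1, GhAL×1, GhAl×1, GhaL×1, Ghal×1, gHAL×1, gHAl×1, gHaL×1, gHal×1, ghAL×1, ghAl×1, ghaL×1, ghal×1
GgHhaall gametes: GHal×4, Ghal×4, gHal×4, ghal×4
GgHhAaLl×GgHhaall grid (16·16=256): GGHHAaLl=4 GGHHAall=4 GGHHaaLl=4 GGHHaall=4 GGHhAaLl=8 GGHhAall=8 GGHhaaLl=8 GGHhaall=8 GGhhAaLl=4 GGhhAall=4 GGhhaaLl=4 GGhhaall=4 GgHHAaLl=8 GgHHAall=8 GgHHaaLl=8 GgHHaall=8 GgHhAaLl=16 GgHhAall=16 GgHhaaLl=16 GgHhaall=16 GghhAaLl=8 GghhAall=8 GghhaaLl=8 Gghhaall=8 ggHHAaLl=4 ggHHAall=4 ggHHaaLl=4 ggHHaall=4 ggHhAaLl=8 ggHhAall=8 ggHhaaLl=8 ggHhaall=8 gghhAaLl=4 gghhAall=4 gghhaaLl=4 gghhaall=4
gghhaaLl hits 4/256; gcd=4; 4÷4/256÷4 = 1/64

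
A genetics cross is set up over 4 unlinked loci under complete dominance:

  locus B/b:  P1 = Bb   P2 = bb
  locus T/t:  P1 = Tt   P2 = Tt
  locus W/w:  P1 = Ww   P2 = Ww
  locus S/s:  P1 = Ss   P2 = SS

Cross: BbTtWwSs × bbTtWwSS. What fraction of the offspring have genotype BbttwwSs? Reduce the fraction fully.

BbTtWwSs gametes: BTWS×1, BTWs×1, BTwS×1, BTws×1, BtWS×1, BtWs×1, BtwS×1, Btws×1, bTWS×1, bTWs×1, bTwS×1, bTws×1, btWS×1, btWs×1, btwS×1, btws×1
bbTtWwSS gametes: bTWS×4, bTwS×4, btWS×4, btwS×4
BbTtWwSs×bbTtWwSS grid (16·16=256): BbTTWWSS=4 BbTTWWSs=4 BbTTWwSS=8 BbTTWwSs=8 BbTTwwSS=4 BbTTwwSs=4 BbTtWWSS=8 BbTtWWSs=8 BbTtWwSS=16 BbTtWwSs=16 BbTtwwSS=8 BbTtwwSs=8 BbttWWSS=4 BbttWWSs=4 BbttWwSS=8 BbttWwSs=8 BbttwwSS=4 BbttwwSs=4 bbTTWWSS=4 bbTTWWSs=4 bbTTWwSS=8 bbTTWwSs=8 bbTTwwSS=4 bbTTwwSs=4 bbTtWWSS=8 bbTtWWSs=8 bbTtWwSS=16 bbTtWwSs=16 bbTtwwSS=8 bbTtwwSs=8 bbttWWSS=4 bbttWWSs=4 bbttWwSS=8 bbttWwSs=8 bbttwwSS=4 bbttwwSs=4
BbttwwSs hits 4/256; gcd=4; 4÷4/256÷4 = 1/64

P(BbttwwSs) = 1/64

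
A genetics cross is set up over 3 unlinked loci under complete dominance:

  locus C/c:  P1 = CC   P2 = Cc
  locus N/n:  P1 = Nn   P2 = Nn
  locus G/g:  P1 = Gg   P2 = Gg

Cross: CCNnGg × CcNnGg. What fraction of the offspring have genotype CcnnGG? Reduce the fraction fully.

P(CcnnGG) = 1/32

CCNnGg gametes: CNG×2, CNg×2, CnG×2, Cng×2
CcNnGg gametes: CNG×1, CNg×1, CnG×1, Cng×1, cNG×1, cNg×1, cnG×1, cng×1
CCNnGg×CcNnGg grid (8·8=64): CCNNGG=2 CCNNGg=4 CCNNgg=2 CCNnGG=4 CCNnGg=8 CCNngg=4 CCnnGG=2 CCnnGg=4 CCnngg=2 CcNNGG=2 CcNNGg=4 CcNNgg=2 CcNnGG=4 CcNnGg=8 CcNngg=4 CcnnGG=2 CcnnGg=4 Ccnngg=2
CcnnGG hits 2/64; gcd=2; 2÷2/64÷2 = 1/32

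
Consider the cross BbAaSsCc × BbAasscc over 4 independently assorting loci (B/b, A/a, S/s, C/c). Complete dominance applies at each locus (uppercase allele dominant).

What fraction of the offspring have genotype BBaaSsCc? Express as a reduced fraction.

P(BBaaSsCc) = 1/64

BbAaSsCc gametes: BASC×1, BASc×1, BAsC×1, BAsc×1, BaSC×1, BaSc×1, BasC×1, Basc×1, bASC×1, bASc×1, bAsC×1, bAsc×1, baSC×1, baSc×1, basC×1, basc×1
BbAasscc gametes: BAsc×4, Basc×4, bAsc×4, basc×4
BbAaSsCc×BbAasscc grid (16·16=256): BBAASsCc=4 BBAASscc=4 BBAAssCc=4 BBAAsscc=4 BBAaSsCc=8 BBAaSscc=8 BBAassCc=8 BBAasscc=8 BBaaSsCc=4 BBaaSscc=4 BBaassCc=4 BBaasscc=4 BbAASsCc=8 BbAASscc=8 BbAAssCc=8 BbAAsscc=8 BbAaSsCc=16 BbAaSscc=16 BbAassCc=16 BbAasscc=16 BbaaSsCc=8 BbaaSscc=8 BbaassCc=8 Bbaasscc=8 bbAASsCc=4 bbAASscc=4 bbAAssCc=4 bbAAsscc=4 bbAaSsCc=8 bbAaSscc=8 bbAassCc=8 bbAasscc=8 bbaaSsCc=4 bbaaSscc=4 bbaassCc=4 bbaasscc=4
BBaaSsCc hits 4/256; gcd=4; 4÷4/256÷4 = 1/64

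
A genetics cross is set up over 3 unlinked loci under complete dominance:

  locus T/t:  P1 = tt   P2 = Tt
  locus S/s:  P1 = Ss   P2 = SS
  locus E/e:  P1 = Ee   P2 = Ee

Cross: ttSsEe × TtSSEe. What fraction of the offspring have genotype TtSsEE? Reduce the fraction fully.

P(TtSsEE) = 1/16

ttSsEe gametes: tSE×2, tSe×2, tsE×2, tse×2
TtSSEe gametes: TSE×2, TSe×2, tSE×2, tSe×2
ttSsEe×TtSSEe grid (8·8=64): TtSSEE=4 TtSSEe=8 TtSSee=4 TtSsEE=4 TtSsEe=8 TtSsee=4 ttSSEE=4 ttSSEe=8 ttSSee=4 ttSsEE=4 ttSsEe=8 ttSsee=4
TtSsEE hits 4/64; gcd=4; 4÷4/64÷4 = 1/16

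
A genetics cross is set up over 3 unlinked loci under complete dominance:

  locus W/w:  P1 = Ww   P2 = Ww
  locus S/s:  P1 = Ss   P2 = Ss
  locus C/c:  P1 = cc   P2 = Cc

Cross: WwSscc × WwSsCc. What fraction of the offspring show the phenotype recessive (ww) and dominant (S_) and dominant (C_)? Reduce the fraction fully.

WwSscc gametes: WSc×2, Wsc×2, wSc×2, wsc×2
WwSsCc gametes: WSC×1, WSc×1, WsC×1, Wsc×1, wSC×1, wSc×1, wsC×1, wsc×1
WwSscc×WwSsCc grid (8·8=64): WWSSCc=2 WWSScc=2 WWSsCc=4 WWSscc=4 WWssCc=2 WWsscc=2 WwSSCc=4 WwSScc=4 WwSsCc=8 WwSscc=8 WwssCc=4 Wwsscc=4 wwSSCc=2 wwSScc=2 wwSsCc=4 wwSscc=4 wwssCc=2 wwsscc=2
ww S_ C_ hits 6/64; gcd=2; 6÷2/64÷2 = 3/32

P(ww S_ C_) = 3/32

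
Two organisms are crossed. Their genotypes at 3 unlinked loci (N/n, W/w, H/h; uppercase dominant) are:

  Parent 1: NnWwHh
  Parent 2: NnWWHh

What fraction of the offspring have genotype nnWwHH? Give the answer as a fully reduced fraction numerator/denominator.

NnWwHh gametes: NWH×1, NWh×1, NwH×1, Nwh×1, nWH×1, nWh×1, nwH×1, nwh×1
NnWWHh gametes: NWH×2, NWh×2, nWH×2, nWh×2
NnWwHh×NnWWHh grid (8·8=64): NNWWHH=2 NNWWHh=4 NNWWhh=2 NNWwHH=2 NNWwHh=4 NNWwhh=2 NnWWHH=4 NnWWHh=8 NnWWhh=4 NnWwHH=4 NnWwHh=8 NnWwhh=4 nnWWHH=2 nnWWHh=4 nnWWhh=2 nnWwHH=2 nnWwHh=4 nnWwhh=2
nnWwHH hits 2/64; gcd=2; 2÷2/64÷2 = 1/32

P(nnWwHH) = 1/32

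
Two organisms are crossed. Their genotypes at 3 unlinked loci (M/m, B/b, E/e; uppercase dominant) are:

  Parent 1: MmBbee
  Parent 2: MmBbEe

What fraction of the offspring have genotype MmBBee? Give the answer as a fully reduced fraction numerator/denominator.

P(MmBBee) = 1/16

MmBbee gametes: MBe×2, Mbe×2, mBe×2, mbe×2
MmBbEe gametes: MBE×1, MBe×1, MbE×1, Mbe×1, mBE×1, mBe×1, mbE×1, mbe×1
MmBbee×MmBbEe grid (8·8=64): MMBBEe=2 MMBBee=2 MMBbEe=4 MMBbee=4 MMbbEe=2 MMbbee=2 MmBBEe=4 MmBBee=4 MmBbEe=8 MmBbee=8 MmbbEe=4 Mmbbee=4 mmBBEe=2 mmBBee=2 mmBbEe=4 mmBbee=4 mmbbEe=2 mmbbee=2
MmBBee hits 4/64; gcd=4; 4÷4/64÷4 = 1/16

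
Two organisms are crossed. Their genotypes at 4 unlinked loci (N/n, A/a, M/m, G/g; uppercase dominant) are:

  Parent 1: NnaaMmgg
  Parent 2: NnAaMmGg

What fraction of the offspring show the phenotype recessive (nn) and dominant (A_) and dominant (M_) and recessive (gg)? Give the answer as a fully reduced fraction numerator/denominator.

NnaaMmgg gametes: NaMg×4, Namg×4, naMg×4, namg×4
NnAaMmGg gametes: NAMG×1, NAMg×1, NAmG×1, NAmg×1, NaMG×1, NaMg×1, NamG×1, Namg×1, nAMG×1, nAMg×1, nAmG×1, nAmg×1, naMG×1, naMg×1, namG×1, namg×1
NnaaMmgg×NnAaMmGg grid (16·16=256): NNAaMMGg=4 NNAaMMgg=4 NNAaMmGg=8 NNAaMmgg=8 NNAammGg=4 NNAammgg=4 NNaaMMGg=4 NNaaMMgg=4 NNaaMmGg=8 NNaaMmgg=8 NNaammGg=4 NNaammgg=4 NnAaMMGg=8 NnAaMMgg=8 NnAaMmGg=16 NnAaMmgg=16 NnAammGg=8 NnAammgg=8 NnaaMMGg=8 NnaaMMgg=8 NnaaMmGg=16 NnaaMmgg=16 NnaammGg=8 Nnaammgg=8 nnAaMMGg=4 nnAaMMgg=4 nnAaMmGg=8 nnAaMmgg=8 nnAammGg=4 nnAammgg=4 nnaaMMGg=4 nnaaMMgg=4 nnaaMmGg=8 nnaaMmgg=8 nnaammGg=4 nnaammgg=4
nn A_ M_ gg hits 12/256; gcd=4; 12÷4/256÷4 = 3/64

P(nn A_ M_ gg) = 3/64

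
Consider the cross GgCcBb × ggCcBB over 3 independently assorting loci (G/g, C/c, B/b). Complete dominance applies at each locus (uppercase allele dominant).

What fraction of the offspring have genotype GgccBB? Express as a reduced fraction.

P(GgccBB) = 1/16

GgCcBb gametes: GCB×1, GCb×1, GcB×1, Gcb×1, gCB×1, gCb×1, gcB×1, gcb×1
ggCcBB gametes: gCB×4, gcB×4
GgCcBb×ggCcBB grid (8·8=64): GgCCBB=4 GgCCBb=4 GgCcBB=8 GgCcBb=8 GgccBB=4 GgccBb=4 ggCCBB=4 ggCCBb=4 ggCcBB=8 ggCcBb=8 ggccBB=4 ggccBb=4
GgccBB hits 4/64; gcd=4; 4÷4/64÷4 = 1/16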